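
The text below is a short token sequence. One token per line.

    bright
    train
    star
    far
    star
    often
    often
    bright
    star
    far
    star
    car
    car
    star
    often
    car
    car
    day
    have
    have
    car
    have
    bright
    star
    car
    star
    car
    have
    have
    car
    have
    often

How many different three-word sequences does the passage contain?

27

32 tokens → 30 trigram windows in total.
Repeated trigrams (each contributes count−1 duplicates):
  have car have: 2
  have have car: 2
  star far star: 2
3 duplicate windows → 30 − 3 = 27 distinct.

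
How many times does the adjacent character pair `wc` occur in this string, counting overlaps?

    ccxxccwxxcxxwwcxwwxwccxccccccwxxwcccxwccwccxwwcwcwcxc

Sliding a length-2 window over the 53 characters (52 positions):
  position 14–15: wc
  position 20–21: wc
  position 33–34: wc
  position 38–39: wc
  position 41–42: wc
  position 46–47: wc
  position 48–49: wc
  position 50–51: wc

8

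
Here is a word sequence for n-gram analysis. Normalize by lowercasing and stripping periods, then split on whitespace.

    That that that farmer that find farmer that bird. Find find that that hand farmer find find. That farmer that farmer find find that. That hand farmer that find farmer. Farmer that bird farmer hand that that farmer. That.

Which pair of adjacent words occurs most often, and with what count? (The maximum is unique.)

Bigram frequencies (highest first):
  farmer that: 6
  that that: 5
  that farmer: 4
  find find: 3
  find that: 3
  that find: 2
  … (10 more, each ≤ 2)

"farmer that", 6 times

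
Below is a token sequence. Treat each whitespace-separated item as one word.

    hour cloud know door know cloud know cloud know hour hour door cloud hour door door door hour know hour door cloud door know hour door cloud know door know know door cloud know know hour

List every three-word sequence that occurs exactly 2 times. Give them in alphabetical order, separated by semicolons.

cloud know door; door cloud know; know cloud know; know door know; know hour door

Trigram counts meeting the condition (exactly 2 times):
  cloud know door: 2
  door cloud know: 2
  know cloud know: 2
  know door know: 2
  know hour door: 2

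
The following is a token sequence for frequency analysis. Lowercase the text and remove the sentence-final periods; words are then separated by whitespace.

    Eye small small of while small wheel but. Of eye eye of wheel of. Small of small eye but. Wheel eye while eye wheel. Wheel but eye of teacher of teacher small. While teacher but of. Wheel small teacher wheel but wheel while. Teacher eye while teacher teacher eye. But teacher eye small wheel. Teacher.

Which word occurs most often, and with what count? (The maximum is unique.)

"eye", 10 times

Unigram frequencies (highest first):
  eye: 10
  wheel: 9
  teacher: 9
  small: 8
  of: 8
  but: 6
  … (1 more, each ≤ 5)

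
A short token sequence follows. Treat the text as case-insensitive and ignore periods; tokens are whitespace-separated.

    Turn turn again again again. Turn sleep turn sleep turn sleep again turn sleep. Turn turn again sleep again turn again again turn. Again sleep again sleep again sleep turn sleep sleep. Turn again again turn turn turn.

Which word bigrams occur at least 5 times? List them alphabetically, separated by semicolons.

Bigram counts meeting the condition (at least 5 times):
  again turn: 5
  sleep turn: 5
  turn again: 5
  turn sleep: 5

again turn; sleep turn; turn again; turn sleep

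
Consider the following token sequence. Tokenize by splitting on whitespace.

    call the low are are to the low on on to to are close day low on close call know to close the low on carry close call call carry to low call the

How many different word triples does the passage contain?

31

34 tokens → 32 trigram windows in total.
Repeated trigrams (each contributes count−1 duplicates):
  the low on: 2
1 duplicate windows → 32 − 1 = 31 distinct.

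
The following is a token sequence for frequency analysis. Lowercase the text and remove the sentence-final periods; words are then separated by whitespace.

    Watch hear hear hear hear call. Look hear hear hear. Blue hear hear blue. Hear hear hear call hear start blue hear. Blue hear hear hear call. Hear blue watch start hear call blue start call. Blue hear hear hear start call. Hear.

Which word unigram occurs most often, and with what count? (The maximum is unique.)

"hear", 23 times

Unigram frequencies (highest first):
  hear: 23
  blue: 7
  call: 6
  start: 4
  watch: 2
  look: 1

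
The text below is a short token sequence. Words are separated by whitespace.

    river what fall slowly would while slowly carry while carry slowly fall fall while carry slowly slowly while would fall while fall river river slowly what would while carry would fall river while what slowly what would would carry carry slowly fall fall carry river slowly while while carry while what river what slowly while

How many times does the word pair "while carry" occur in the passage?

4

Scanning the 54 overlapping bigram windows for "while carry":
  position 9–10: while carry
  position 14–15: while carry
  position 28–29: while carry
  position 48–49: while carry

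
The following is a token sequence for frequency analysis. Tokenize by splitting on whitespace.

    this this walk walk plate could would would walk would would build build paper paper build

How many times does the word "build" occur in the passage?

Scanning the 16 tokens for "build":
  position 12: build
  position 13: build
  position 16: build

3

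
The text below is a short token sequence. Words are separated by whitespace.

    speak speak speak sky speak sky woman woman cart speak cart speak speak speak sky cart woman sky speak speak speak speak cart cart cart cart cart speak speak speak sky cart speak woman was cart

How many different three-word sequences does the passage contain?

36 tokens → 34 trigram windows in total.
Repeated trigrams (each contributes count−1 duplicates):
  speak speak speak: 5
  cart cart cart: 3
  speak speak sky: 3
  cart speak speak: 2
  speak sky cart: 2
10 duplicate windows → 34 − 10 = 24 distinct.

24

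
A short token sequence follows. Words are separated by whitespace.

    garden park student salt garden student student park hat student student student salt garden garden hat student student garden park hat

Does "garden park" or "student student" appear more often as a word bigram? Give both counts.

"garden park": 2 occurrences
"student student": 4 occurrences

"student student" (4 vs 2)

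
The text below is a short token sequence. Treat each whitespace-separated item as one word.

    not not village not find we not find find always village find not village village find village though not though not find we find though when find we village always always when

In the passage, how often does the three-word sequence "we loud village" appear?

Scanning the 30 overlapping trigram windows for "we loud village":
  (none found)

0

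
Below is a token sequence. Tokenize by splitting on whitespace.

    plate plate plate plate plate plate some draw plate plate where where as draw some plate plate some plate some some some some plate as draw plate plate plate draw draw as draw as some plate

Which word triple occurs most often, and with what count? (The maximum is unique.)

Trigram frequencies (highest first):
  plate plate plate: 5
  plate plate some: 2
  draw plate plate: 2
  some some some: 2
  plate some draw: 1
  some draw plate: 1
  … (21 more, each ≤ 1)

"plate plate plate", 5 times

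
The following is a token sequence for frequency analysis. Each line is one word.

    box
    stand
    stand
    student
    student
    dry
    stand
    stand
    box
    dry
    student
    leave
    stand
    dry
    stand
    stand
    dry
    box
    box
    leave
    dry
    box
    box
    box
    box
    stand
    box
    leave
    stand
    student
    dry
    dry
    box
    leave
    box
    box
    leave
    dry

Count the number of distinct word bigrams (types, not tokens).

38 tokens → 37 bigram windows in total.
Repeated bigrams (each contributes count−1 duplicates):
  box box: 5
  box leave: 4
  dry box: 3
  stand stand: 3
  box stand: 2
  dry stand: 2
  leave dry: 2
  leave stand: 2
  … (4 more repeated)
19 duplicate windows → 37 − 19 = 18 distinct.

18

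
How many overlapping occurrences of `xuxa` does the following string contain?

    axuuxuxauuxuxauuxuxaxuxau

Sliding a length-4 window over the 25 characters (22 positions):
  position 5–8: xuxa
  position 11–14: xuxa
  position 17–20: xuxa
  position 21–24: xuxa

4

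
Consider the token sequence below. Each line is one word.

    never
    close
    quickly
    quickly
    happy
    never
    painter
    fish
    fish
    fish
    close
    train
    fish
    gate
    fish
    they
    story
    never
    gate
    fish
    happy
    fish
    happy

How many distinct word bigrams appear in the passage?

23 tokens → 22 bigram windows in total.
Repeated bigrams (each contributes count−1 duplicates):
  fish fish: 2
  fish happy: 2
  gate fish: 2
3 duplicate windows → 22 − 3 = 19 distinct.

19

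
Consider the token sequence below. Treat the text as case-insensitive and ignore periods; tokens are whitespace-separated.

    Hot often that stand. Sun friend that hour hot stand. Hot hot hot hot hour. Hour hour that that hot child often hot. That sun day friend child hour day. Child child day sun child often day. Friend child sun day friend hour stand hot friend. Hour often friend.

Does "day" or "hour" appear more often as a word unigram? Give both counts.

"day": 5 occurrences
"hour": 7 occurrences

"hour" (7 vs 5)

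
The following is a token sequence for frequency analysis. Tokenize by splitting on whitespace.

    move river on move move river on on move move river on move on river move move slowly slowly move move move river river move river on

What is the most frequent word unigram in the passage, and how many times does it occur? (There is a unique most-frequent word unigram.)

"move", 12 times

Unigram frequencies (highest first):
  move: 12
  river: 7
  on: 6
  slowly: 2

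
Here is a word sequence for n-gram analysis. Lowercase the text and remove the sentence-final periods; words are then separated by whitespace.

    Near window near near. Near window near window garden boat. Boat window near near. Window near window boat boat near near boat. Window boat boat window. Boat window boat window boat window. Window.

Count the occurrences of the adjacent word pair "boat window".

6

Scanning the 32 overlapping bigram windows for "boat window":
  position 11–12: boat window
  position 22–23: boat window
  position 25–26: boat window
  position 27–28: boat window
  position 29–30: boat window
  position 31–32: boat window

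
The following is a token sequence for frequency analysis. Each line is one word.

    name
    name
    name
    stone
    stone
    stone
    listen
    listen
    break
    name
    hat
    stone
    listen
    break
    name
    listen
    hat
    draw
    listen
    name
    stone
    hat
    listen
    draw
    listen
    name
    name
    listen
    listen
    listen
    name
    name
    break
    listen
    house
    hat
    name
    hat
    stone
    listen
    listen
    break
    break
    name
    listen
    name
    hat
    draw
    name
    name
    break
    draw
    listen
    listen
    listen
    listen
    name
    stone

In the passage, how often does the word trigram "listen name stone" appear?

Scanning the 56 overlapping trigram windows for "listen name stone":
  position 19–21: listen name stone
  position 56–58: listen name stone

2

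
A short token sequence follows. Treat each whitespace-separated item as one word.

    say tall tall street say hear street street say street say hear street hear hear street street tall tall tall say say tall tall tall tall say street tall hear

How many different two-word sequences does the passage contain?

14

30 tokens → 29 bigram windows in total.
Repeated bigrams (each contributes count−1 duplicates):
  tall tall: 6
  hear street: 3
  street say: 3
  say hear: 2
  say street: 2
  say tall: 2
  street street: 2
  street tall: 2
  … (1 more repeated)
15 duplicate windows → 29 − 15 = 14 distinct.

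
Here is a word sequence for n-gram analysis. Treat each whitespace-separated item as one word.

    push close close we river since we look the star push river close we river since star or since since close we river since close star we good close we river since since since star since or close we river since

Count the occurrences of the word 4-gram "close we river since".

5

Scanning the 38 overlapping 4-gram windows for "close we river since":
  position 3–6: close we river since
  position 13–16: close we river since
  position 21–24: close we river since
  position 29–32: close we river since
  position 38–41: close we river since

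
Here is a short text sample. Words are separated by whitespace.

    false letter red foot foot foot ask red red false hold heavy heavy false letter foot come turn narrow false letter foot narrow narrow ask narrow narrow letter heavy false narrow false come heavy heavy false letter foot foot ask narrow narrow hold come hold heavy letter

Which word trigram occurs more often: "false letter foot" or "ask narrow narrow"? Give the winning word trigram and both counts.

"false letter foot" (3 vs 2)

"false letter foot": 3 occurrences
"ask narrow narrow": 2 occurrences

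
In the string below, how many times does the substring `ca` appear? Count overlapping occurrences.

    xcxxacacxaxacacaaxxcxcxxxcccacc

4

Sliding a length-2 window over the 31 characters (30 positions):
  position 6–7: ca
  position 13–14: ca
  position 15–16: ca
  position 28–29: ca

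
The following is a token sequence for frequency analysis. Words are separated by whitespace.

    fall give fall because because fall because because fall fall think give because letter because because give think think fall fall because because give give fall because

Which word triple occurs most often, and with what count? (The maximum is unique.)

"fall because because", 3 times

Trigram frequencies (highest first):
  fall because because: 3
  give fall because: 2
  because because fall: 2
  because because give: 2
  fall give fall: 1
  because fall because: 1
  … (14 more, each ≤ 1)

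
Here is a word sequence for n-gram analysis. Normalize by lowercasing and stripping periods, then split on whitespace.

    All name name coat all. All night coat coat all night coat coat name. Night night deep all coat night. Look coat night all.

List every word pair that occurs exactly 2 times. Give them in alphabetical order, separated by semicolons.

Bigram counts meeting the condition (exactly 2 times):
  all night: 2
  coat all: 2
  coat coat: 2
  coat night: 2
  night coat: 2

all night; coat all; coat coat; coat night; night coat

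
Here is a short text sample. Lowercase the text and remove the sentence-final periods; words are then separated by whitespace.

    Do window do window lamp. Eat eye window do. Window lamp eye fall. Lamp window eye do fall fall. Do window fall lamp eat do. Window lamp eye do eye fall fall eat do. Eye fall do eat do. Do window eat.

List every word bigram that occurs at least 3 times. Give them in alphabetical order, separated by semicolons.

do window; eat do; eye fall; window lamp

Bigram counts meeting the condition (at least 3 times):
  do window: 6
  eat do: 3
  eye fall: 3
  window lamp: 3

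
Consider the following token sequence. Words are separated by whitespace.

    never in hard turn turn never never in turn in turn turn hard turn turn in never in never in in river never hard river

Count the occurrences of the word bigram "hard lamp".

Scanning the 24 overlapping bigram windows for "hard lamp":
  (none found)

0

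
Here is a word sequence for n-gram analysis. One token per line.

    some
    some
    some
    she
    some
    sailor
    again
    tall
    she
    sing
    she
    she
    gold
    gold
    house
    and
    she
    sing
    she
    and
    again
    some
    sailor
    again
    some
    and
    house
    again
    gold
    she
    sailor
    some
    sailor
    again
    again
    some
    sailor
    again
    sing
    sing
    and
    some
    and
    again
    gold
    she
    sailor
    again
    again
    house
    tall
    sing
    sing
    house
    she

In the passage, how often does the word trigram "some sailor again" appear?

Scanning the 53 overlapping trigram windows for "some sailor again":
  position 5–7: some sailor again
  position 22–24: some sailor again
  position 32–34: some sailor again
  position 36–38: some sailor again

4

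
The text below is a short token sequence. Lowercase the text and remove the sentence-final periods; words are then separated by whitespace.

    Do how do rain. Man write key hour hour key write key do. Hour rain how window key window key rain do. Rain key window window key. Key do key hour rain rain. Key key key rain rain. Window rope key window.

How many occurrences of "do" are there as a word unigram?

Scanning the 42 tokens for "do":
  position 1: do
  position 3: do
  position 13: do
  position 22: do
  position 29: do

5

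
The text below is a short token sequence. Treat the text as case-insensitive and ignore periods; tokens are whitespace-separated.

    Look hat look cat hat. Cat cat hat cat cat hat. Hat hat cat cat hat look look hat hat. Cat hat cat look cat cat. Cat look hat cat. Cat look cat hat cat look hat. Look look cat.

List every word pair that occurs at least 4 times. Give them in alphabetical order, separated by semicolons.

Bigram counts meeting the condition (at least 4 times):
  cat cat: 6
  cat hat: 6
  cat look: 4
  hat cat: 7
  look cat: 4
  look hat: 4

cat cat; cat hat; cat look; hat cat; look cat; look hat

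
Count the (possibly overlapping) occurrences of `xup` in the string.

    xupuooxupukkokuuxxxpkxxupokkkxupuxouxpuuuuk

Sliding a length-3 window over the 43 characters (41 positions):
  position 1–3: xup
  position 7–9: xup
  position 23–25: xup
  position 30–32: xup

4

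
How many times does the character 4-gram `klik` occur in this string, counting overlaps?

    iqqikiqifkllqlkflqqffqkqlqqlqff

Sliding a length-4 window over the 31 characters (28 positions):
  (no match at any position)

0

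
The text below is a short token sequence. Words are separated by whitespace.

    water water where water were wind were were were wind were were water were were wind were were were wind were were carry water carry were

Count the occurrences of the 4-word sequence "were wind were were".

4

Scanning the 23 overlapping 4-gram windows for "were wind were were":
  position 5–8: were wind were were
  position 9–12: were wind were were
  position 15–18: were wind were were
  position 19–22: were wind were were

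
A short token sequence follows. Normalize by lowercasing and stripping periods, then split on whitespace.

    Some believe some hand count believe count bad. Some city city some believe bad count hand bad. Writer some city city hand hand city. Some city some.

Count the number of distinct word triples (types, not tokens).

24

27 tokens → 25 trigram windows in total.
Repeated trigrams (each contributes count−1 duplicates):
  some city city: 2
1 duplicate windows → 25 − 1 = 24 distinct.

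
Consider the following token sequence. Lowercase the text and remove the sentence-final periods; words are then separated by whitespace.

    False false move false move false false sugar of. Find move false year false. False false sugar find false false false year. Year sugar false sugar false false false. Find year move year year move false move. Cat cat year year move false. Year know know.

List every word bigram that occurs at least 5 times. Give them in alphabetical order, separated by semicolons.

false false; move false

Bigram counts meeting the condition (at least 5 times):
  false false: 8
  move false: 5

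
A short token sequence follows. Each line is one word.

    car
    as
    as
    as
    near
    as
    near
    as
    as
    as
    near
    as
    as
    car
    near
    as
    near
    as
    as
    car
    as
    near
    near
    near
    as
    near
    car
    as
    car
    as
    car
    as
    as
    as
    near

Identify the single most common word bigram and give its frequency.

Bigram frequencies (highest first):
  as as: 8
  as near: 7
  near as: 6
  car as: 5
  as car: 4
  near near: 2
  … (2 more, each ≤ 1)

"as as", 8 times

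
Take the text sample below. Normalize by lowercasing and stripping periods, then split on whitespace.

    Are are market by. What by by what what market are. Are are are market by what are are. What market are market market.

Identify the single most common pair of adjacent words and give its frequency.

Bigram frequencies (highest first):
  are are: 5
  are market: 3
  by what: 3
  market by: 2
  what market: 2
  market are: 2
  … (6 more, each ≤ 1)

"are are", 5 times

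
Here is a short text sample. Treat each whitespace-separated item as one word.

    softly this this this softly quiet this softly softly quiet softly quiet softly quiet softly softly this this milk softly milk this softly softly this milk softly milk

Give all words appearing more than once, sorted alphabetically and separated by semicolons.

milk; quiet; softly; this

Unigram counts meeting the condition (more than once):
  milk: 4
  quiet: 4
  softly: 12
  this: 8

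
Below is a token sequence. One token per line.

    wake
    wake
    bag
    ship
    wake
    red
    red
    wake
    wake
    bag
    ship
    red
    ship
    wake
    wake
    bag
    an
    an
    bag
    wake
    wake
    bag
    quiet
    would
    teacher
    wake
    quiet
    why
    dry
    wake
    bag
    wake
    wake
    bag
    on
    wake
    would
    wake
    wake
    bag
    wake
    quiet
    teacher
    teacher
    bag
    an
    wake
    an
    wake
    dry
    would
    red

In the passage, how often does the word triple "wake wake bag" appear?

6

Scanning the 50 overlapping trigram windows for "wake wake bag":
  position 1–3: wake wake bag
  position 8–10: wake wake bag
  position 14–16: wake wake bag
  position 20–22: wake wake bag
  position 32–34: wake wake bag
  position 38–40: wake wake bag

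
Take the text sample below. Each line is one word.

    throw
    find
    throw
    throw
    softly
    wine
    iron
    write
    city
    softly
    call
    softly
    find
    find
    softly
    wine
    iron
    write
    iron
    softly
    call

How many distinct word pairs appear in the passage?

16

21 tokens → 20 bigram windows in total.
Repeated bigrams (each contributes count−1 duplicates):
  iron write: 2
  softly call: 2
  softly wine: 2
  wine iron: 2
4 duplicate windows → 20 − 4 = 16 distinct.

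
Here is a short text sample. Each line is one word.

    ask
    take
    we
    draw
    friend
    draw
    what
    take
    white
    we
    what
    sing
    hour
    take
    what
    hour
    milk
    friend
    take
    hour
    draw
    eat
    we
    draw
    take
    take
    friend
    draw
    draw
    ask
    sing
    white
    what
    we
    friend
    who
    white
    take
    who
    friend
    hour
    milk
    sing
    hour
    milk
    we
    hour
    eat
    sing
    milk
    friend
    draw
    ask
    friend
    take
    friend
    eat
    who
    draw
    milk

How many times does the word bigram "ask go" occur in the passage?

Scanning the 59 overlapping bigram windows for "ask go":
  (none found)

0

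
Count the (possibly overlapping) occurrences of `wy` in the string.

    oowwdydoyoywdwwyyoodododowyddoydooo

2

Sliding a length-2 window over the 35 characters (34 positions):
  position 15–16: wy
  position 26–27: wy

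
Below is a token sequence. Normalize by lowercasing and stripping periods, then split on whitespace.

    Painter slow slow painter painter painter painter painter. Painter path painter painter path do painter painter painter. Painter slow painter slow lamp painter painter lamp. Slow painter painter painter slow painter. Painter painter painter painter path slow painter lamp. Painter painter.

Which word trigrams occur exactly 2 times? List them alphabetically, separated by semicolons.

lamp painter painter; painter painter slow; painter slow painter

Trigram counts meeting the condition (exactly 2 times):
  lamp painter painter: 2
  painter painter slow: 2
  painter slow painter: 2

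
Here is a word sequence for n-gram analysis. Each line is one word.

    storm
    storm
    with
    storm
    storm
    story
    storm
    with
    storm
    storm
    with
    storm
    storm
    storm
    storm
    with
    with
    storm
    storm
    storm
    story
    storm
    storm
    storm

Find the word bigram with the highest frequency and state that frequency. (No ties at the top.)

Bigram frequencies (highest first):
  storm storm: 10
  storm with: 4
  with storm: 4
  storm story: 2
  story storm: 2
  with with: 1

"storm storm", 10 times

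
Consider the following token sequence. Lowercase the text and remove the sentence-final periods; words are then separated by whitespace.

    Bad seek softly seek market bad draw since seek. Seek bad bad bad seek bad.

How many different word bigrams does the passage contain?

11

15 tokens → 14 bigram windows in total.
Repeated bigrams (each contributes count−1 duplicates):
  bad bad: 2
  bad seek: 2
  seek bad: 2
3 duplicate windows → 14 − 3 = 11 distinct.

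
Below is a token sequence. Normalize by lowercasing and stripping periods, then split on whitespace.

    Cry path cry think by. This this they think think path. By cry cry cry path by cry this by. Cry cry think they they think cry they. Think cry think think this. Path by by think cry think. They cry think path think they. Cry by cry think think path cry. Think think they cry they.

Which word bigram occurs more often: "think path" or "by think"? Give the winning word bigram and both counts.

"think path": 3 occurrences
"by think": 1 occurrence

"think path" (3 vs 1)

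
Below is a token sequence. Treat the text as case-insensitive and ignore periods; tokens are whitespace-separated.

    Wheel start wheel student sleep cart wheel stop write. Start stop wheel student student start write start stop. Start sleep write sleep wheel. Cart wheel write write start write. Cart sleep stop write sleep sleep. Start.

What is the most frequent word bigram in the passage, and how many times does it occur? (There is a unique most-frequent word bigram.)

"write start", 3 times

Bigram frequencies (highest first):
  write start: 3
  wheel student: 2
  cart wheel: 2
  stop write: 2
  start stop: 2
  start write: 2
  … (21 more, each ≤ 2)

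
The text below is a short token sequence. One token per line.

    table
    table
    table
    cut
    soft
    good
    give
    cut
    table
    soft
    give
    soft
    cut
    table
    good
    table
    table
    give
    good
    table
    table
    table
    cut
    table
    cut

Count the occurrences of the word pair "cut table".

Scanning the 24 overlapping bigram windows for "cut table":
  position 8–9: cut table
  position 13–14: cut table
  position 23–24: cut table

3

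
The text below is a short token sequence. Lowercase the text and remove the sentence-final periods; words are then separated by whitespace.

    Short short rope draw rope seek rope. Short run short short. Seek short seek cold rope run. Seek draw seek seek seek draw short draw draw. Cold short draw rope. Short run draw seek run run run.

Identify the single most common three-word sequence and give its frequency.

"rope short run", 2 times

Trigram frequencies (highest first):
  rope short run: 2
  short short rope: 1
  short rope draw: 1
  rope draw rope: 1
  draw rope seek: 1
  rope seek rope: 1
  … (28 more, each ≤ 1)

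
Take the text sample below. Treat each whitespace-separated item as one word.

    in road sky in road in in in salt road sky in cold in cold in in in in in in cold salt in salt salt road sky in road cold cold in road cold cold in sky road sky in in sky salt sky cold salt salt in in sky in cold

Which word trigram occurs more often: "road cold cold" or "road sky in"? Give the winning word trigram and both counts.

"road sky in" (4 vs 2)

"road cold cold": 2 occurrences
"road sky in": 4 occurrences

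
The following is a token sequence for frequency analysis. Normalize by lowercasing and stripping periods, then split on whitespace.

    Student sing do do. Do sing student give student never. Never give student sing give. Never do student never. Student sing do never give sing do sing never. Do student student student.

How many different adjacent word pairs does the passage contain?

19

32 tokens → 31 bigram windows in total.
Repeated bigrams (each contributes count−1 duplicates):
  sing do: 3
  student sing: 3
  do do: 2
  do sing: 2
  do student: 2
  give student: 2
  never do: 2
  never give: 2
  … (2 more repeated)
12 duplicate windows → 31 − 12 = 19 distinct.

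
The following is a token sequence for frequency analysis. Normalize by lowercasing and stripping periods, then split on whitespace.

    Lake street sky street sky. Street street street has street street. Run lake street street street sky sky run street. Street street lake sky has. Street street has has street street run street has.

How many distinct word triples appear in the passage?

34 tokens → 32 trigram windows in total.
Repeated trigrams (each contributes count−1 duplicates):
  has street street: 3
  street street street: 3
  street sky street: 2
  street street has: 2
  street street run: 2
7 duplicate windows → 32 − 7 = 25 distinct.

25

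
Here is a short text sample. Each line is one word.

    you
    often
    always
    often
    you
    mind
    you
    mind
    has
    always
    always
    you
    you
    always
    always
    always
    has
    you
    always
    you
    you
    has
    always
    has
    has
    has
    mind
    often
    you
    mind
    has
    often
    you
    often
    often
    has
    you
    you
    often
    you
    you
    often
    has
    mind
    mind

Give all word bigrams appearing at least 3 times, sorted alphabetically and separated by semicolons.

always always; often you; you mind; you often; you you

Bigram counts meeting the condition (at least 3 times):
  always always: 3
  often you: 4
  you mind: 3
  you often: 4
  you you: 4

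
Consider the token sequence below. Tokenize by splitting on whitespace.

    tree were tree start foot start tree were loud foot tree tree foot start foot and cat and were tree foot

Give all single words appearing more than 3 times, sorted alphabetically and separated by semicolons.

foot; tree

Unigram counts meeting the condition (more than 3 times):
  foot: 5
  tree: 6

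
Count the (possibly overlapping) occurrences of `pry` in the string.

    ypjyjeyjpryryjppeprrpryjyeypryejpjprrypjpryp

4

Sliding a length-3 window over the 44 characters (42 positions):
  position 9–11: pry
  position 21–23: pry
  position 28–30: pry
  position 41–43: pry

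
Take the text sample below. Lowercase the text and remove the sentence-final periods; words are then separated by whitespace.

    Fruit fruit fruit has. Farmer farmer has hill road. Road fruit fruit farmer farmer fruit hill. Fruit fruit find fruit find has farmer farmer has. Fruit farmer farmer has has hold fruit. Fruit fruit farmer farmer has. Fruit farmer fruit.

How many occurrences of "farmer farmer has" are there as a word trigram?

4

Scanning the 38 overlapping trigram windows for "farmer farmer has":
  position 5–7: farmer farmer has
  position 23–25: farmer farmer has
  position 27–29: farmer farmer has
  position 35–37: farmer farmer has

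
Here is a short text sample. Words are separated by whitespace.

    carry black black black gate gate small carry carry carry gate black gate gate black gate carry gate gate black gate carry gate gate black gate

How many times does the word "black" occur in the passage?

Scanning the 26 tokens for "black":
  position 2: black
  position 3: black
  position 4: black
  position 12: black
  position 15: black
  position 20: black
  position 25: black

7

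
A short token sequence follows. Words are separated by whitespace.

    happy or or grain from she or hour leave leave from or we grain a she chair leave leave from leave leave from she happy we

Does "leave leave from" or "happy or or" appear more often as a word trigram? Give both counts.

"leave leave from": 3 occurrences
"happy or or": 1 occurrence

"leave leave from" (3 vs 1)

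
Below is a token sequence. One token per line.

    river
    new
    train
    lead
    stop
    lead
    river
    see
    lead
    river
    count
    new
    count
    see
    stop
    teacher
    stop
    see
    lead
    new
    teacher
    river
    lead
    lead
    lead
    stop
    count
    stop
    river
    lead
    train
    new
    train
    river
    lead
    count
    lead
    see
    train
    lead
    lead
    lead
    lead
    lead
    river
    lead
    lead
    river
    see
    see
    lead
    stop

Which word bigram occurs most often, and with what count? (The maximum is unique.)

"lead lead", 7 times

Bigram frequencies (highest first):
  lead lead: 7
  lead river: 4
  river lead: 4
  lead stop: 3
  see lead: 3
  new train: 2
  … (26 more, each ≤ 2)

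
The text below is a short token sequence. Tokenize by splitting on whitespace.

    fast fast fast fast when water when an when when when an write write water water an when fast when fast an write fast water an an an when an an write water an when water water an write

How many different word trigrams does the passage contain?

39 tokens → 37 trigram windows in total.
Repeated trigrams (each contributes count−1 duplicates):
  fast fast fast: 2
  water an when: 2
  water water an: 2
3 duplicate windows → 37 − 3 = 34 distinct.

34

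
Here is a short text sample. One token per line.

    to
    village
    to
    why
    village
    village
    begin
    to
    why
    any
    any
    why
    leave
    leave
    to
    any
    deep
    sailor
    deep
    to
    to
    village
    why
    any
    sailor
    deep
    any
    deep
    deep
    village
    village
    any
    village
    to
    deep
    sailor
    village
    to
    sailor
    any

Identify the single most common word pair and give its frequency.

"village to", 3 times

Bigram frequencies (highest first):
  village to: 3
  to village: 2
  to why: 2
  village village: 2
  why any: 2
  any deep: 2
  … (24 more, each ≤ 2)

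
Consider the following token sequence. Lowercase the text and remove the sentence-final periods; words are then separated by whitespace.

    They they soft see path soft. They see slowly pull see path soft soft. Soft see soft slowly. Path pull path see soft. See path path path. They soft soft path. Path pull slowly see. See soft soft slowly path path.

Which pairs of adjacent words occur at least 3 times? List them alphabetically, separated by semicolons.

path path; see path; see soft; soft see; soft soft

Bigram counts meeting the condition (at least 3 times):
  path path: 4
  see path: 3
  see soft: 3
  soft see: 3
  soft soft: 4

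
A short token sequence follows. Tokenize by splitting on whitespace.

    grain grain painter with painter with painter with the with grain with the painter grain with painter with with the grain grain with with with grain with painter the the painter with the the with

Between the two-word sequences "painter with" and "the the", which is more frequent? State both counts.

"painter with": 5 occurrences
"the the": 2 occurrences

"painter with" (5 vs 2)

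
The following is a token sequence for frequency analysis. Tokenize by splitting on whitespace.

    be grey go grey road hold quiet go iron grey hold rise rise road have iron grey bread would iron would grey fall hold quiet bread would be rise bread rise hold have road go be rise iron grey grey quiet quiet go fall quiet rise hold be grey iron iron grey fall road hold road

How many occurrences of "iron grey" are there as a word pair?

Scanning the 55 overlapping bigram windows for "iron grey":
  position 9–10: iron grey
  position 16–17: iron grey
  position 38–39: iron grey
  position 51–52: iron grey

4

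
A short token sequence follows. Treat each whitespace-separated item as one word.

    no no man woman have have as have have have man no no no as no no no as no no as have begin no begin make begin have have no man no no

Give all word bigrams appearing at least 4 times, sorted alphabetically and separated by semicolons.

have have; no no

Bigram counts meeting the condition (at least 4 times):
  have have: 4
  no no: 7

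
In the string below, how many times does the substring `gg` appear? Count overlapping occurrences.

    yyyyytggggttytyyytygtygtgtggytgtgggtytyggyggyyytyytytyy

8

Sliding a length-2 window over the 55 characters (54 positions):
  position 7–8: gg
  position 8–9: gg
  position 9–10: gg
  position 27–28: gg
  position 33–34: gg
  position 34–35: gg
  position 40–41: gg
  position 43–44: gg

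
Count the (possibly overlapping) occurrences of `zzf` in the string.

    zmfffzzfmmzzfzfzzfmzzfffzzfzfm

Sliding a length-3 window over the 30 characters (28 positions):
  position 6–8: zzf
  position 11–13: zzf
  position 16–18: zzf
  position 20–22: zzf
  position 25–27: zzf

5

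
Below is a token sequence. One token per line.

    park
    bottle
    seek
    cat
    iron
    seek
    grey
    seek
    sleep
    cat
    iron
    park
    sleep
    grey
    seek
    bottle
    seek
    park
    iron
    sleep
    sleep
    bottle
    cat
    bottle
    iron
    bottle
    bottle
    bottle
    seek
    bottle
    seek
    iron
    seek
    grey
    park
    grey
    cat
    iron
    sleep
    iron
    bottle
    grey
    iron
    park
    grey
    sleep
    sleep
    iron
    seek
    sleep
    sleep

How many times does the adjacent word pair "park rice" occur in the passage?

Scanning the 50 overlapping bigram windows for "park rice":
  (none found)

0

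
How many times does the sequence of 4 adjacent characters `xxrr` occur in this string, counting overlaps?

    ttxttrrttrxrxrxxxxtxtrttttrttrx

0

Sliding a length-4 window over the 31 characters (28 positions):
  (no match at any position)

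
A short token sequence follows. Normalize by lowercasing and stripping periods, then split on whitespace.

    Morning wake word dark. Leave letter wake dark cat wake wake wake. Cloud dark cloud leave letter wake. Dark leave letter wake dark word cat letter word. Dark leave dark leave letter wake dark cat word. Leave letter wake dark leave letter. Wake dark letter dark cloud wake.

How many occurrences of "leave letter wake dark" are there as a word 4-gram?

6

Scanning the 45 overlapping 4-gram windows for "leave letter wake dark":
  position 5–8: leave letter wake dark
  position 16–19: leave letter wake dark
  position 20–23: leave letter wake dark
  position 31–34: leave letter wake dark
  position 37–40: leave letter wake dark
  position 41–44: leave letter wake dark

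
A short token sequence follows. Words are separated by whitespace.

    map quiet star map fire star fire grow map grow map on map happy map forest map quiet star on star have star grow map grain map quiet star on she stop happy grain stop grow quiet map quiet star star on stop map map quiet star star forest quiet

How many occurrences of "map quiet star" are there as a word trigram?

Scanning the 48 overlapping trigram windows for "map quiet star":
  position 1–3: map quiet star
  position 17–19: map quiet star
  position 27–29: map quiet star
  position 38–40: map quiet star
  position 45–47: map quiet star

5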